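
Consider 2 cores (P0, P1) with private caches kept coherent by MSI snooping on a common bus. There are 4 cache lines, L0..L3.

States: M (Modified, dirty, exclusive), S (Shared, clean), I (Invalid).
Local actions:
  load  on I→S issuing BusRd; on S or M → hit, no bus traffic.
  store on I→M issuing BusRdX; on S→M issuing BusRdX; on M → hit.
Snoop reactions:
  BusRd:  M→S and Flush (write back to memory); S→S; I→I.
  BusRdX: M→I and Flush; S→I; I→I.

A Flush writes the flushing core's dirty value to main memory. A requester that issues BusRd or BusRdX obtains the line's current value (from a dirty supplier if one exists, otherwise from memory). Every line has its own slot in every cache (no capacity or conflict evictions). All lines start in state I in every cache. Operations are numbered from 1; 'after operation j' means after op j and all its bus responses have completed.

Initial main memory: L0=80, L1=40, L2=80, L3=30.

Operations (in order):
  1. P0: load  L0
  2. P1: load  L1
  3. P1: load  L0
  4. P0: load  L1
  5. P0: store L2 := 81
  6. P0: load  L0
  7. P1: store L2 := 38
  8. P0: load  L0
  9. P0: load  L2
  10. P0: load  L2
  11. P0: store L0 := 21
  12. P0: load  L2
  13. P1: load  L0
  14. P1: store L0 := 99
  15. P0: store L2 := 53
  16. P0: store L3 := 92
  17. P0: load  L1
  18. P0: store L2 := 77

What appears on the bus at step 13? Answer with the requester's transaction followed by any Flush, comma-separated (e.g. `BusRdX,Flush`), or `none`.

step 1: P0: load  L0  ⟶  SI  (L0)  txn=BusRd  M[L0]=80
step 2: P1: load  L1  ⟶  IS  (L1)  txn=BusRd  M[L1]=40
step 3: P1: load  L0  ⟶  SS  (L0)  txn=BusRd  M[L0]=80
step 4: P0: load  L1  ⟶  SS  (L1)  txn=BusRd  M[L1]=40
step 5: P0: store L2 := 81  ⟶  MI  (L2)  txn=BusRdX  M[L2]=80
step 6: P0: load  L0  ⟶  SS  (L0)  txn=∅  M[L0]=80
step 7: P1: store L2 := 38  ⟶  IM  (L2)  txn=BusRdX+Flush  M[L2]=81
step 8: P0: load  L0  ⟶  SS  (L0)  txn=∅  M[L0]=80
step 9: P0: load  L2  ⟶  SS  (L2)  txn=BusRd+Flush  M[L2]=38
step 10: P0: load  L2  ⟶  SS  (L2)  txn=∅  M[L2]=38
step 11: P0: store L0 := 21  ⟶  MI  (L0)  txn=BusRdX  M[L0]=80
step 12: P0: load  L2  ⟶  SS  (L2)  txn=∅  M[L2]=38
step 13: P1: load  L0  ⟶  SS  (L0)  txn=BusRd+Flush  M[L0]=21
step 14: P1: store L0 := 99  ⟶  IM  (L0)  txn=BusRdX  M[L0]=21
step 15: P0: store L2 := 53  ⟶  MI  (L2)  txn=BusRdX  M[L2]=38
step 16: P0: store L3 := 92  ⟶  MI  (L3)  txn=BusRdX  M[L3]=30
step 17: P0: load  L1  ⟶  SS  (L1)  txn=∅  M[L1]=40
step 18: P0: store L2 := 77  ⟶  MI  (L2)  txn=∅  M[L2]=38

bus = BusRd,Flush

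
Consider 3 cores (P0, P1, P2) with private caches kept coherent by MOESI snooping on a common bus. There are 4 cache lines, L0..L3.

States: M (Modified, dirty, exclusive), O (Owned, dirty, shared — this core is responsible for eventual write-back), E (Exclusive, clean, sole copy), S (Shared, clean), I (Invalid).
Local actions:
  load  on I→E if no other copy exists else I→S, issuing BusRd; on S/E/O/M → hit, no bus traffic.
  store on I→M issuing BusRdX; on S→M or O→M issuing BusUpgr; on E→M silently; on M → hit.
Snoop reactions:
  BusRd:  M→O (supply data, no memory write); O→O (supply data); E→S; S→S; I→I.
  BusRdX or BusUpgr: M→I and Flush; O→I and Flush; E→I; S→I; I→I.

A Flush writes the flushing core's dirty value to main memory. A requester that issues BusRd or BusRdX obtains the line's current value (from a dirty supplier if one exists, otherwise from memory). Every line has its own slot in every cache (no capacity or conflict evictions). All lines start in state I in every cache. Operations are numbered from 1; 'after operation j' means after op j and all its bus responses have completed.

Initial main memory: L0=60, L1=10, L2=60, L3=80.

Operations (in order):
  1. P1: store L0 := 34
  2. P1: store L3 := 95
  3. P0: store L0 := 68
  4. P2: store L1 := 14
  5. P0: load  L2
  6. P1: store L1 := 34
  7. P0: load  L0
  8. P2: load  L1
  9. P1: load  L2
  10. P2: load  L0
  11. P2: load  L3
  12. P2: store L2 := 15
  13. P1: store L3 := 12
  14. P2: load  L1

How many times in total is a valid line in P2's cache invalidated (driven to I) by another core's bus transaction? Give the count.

invalidations = 2

1. P1: store L0 := 34  bus=[BusRdX]  L0: P0=I P1=M P2=I  mem[L0]=60
2. P1: store L3 := 95  bus=[BusRdX]  L3: P0=I P1=M P2=I  mem[L3]=80
3. P0: store L0 := 68  bus=[BusRdX,Flush]  L0: P0=M P1=I P2=I  mem[L0]=34
4. P2: store L1 := 14  bus=[BusRdX]  L1: P0=I P1=I P2=M  mem[L1]=10
5. P0: load  L2  bus=[BusRd]  L2: P0=E P1=I P2=I  mem[L2]=60
6. P1: store L1 := 34  bus=[BusRdX,Flush]  L1: P0=I P1=M P2=I  mem[L1]=14
7. P0: load  L0  bus=[-]  L0: P0=M P1=I P2=I  mem[L0]=34
8. P2: load  L1  bus=[BusRd]  L1: P0=I P1=O P2=S  mem[L1]=14
9. P1: load  L2  bus=[BusRd]  L2: P0=S P1=S P2=I  mem[L2]=60
10. P2: load  L0  bus=[BusRd]  L0: P0=O P1=I P2=S  mem[L0]=34
11. P2: load  L3  bus=[BusRd]  L3: P0=I P1=O P2=S  mem[L3]=80
12. P2: store L2 := 15  bus=[BusRdX]  L2: P0=I P1=I P2=M  mem[L2]=60
13. P1: store L3 := 12  bus=[BusUpgr]  L3: P0=I P1=M P2=I  mem[L3]=80
14. P2: load  L1  bus=[-]  L1: P0=I P1=O P2=S  mem[L1]=14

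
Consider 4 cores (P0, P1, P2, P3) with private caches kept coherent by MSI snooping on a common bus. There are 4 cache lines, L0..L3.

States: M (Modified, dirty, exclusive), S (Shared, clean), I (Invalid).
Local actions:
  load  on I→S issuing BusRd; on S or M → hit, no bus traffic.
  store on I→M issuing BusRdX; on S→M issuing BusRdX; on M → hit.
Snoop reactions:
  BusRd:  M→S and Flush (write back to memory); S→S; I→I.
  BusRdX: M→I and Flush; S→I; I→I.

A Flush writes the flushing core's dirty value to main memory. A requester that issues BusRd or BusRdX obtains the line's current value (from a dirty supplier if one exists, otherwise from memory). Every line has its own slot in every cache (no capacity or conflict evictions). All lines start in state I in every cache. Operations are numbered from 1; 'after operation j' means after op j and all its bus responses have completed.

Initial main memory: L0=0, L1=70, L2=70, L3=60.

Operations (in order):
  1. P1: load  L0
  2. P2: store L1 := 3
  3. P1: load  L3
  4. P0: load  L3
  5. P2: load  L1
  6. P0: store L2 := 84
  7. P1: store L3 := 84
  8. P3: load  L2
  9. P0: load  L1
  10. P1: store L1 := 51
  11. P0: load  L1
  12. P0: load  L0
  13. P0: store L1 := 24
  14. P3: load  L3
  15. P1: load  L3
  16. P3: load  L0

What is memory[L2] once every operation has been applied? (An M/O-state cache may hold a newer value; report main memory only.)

  op1 P1: load  L0 → I/S/I/I on L0; bus BusRd; mem=0
  op2 P2: store L1 := 3 → I/I/M/I on L1; bus BusRdX; mem=70
  op3 P1: load  L3 → I/S/I/I on L3; bus BusRd; mem=60
  op4 P0: load  L3 → S/S/I/I on L3; bus BusRd; mem=60
  op5 P2: load  L1 → I/I/M/I on L1; bus (none); mem=70
  op6 P0: store L2 := 84 → M/I/I/I on L2; bus BusRdX; mem=70
  op7 P1: store L3 := 84 → I/M/I/I on L3; bus BusRdX; mem=60
  op8 P3: load  L2 → S/I/I/S on L2; bus BusRd Flush; mem=84
  op9 P0: load  L1 → S/I/S/I on L1; bus BusRd Flush; mem=3
  op10 P1: store L1 := 51 → I/M/I/I on L1; bus BusRdX; mem=3
  op11 P0: load  L1 → S/S/I/I on L1; bus BusRd Flush; mem=51
  op12 P0: load  L0 → S/S/I/I on L0; bus BusRd; mem=0
  op13 P0: store L1 := 24 → M/I/I/I on L1; bus BusRdX; mem=51
  op14 P3: load  L3 → I/S/I/S on L3; bus BusRd Flush; mem=84
  op15 P1: load  L3 → I/S/I/S on L3; bus (none); mem=84
  op16 P3: load  L0 → S/S/I/S on L0; bus BusRd; mem=0

memory[L2] = 84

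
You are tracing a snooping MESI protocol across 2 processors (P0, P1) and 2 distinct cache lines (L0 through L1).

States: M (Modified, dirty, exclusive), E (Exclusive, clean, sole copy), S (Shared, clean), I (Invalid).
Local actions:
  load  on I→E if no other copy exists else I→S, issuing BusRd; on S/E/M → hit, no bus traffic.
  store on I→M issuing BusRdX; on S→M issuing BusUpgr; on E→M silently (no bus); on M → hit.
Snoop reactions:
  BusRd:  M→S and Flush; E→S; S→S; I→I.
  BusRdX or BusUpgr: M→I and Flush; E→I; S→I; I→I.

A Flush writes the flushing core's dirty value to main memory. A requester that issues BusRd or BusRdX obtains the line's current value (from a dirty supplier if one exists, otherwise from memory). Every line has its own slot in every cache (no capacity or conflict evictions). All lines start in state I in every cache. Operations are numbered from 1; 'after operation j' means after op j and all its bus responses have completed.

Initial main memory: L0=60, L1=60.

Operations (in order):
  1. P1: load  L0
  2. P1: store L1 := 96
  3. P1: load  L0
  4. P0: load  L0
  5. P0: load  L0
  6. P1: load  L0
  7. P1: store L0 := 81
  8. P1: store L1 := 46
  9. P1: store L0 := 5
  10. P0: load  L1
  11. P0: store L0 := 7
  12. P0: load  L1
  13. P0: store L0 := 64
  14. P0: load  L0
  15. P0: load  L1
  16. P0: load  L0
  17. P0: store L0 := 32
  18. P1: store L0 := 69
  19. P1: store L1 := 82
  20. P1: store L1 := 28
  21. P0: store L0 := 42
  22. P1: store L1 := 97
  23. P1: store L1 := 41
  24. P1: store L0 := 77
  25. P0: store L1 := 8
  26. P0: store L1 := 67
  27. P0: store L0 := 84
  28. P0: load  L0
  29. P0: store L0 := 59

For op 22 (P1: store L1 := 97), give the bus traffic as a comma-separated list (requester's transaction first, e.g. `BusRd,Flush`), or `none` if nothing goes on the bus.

bus = none

  op1 P1: load  L0 → I/E on L0; bus BusRd; mem=60
  op2 P1: store L1 := 96 → I/M on L1; bus BusRdX; mem=60
  op3 P1: load  L0 → I/E on L0; bus (none); mem=60
  op4 P0: load  L0 → S/S on L0; bus BusRd; mem=60
  op5 P0: load  L0 → S/S on L0; bus (none); mem=60
  op6 P1: load  L0 → S/S on L0; bus (none); mem=60
  op7 P1: store L0 := 81 → I/M on L0; bus BusUpgr; mem=60
  op8 P1: store L1 := 46 → I/M on L1; bus (none); mem=60
  op9 P1: store L0 := 5 → I/M on L0; bus (none); mem=60
  op10 P0: load  L1 → S/S on L1; bus BusRd Flush; mem=46
  op11 P0: store L0 := 7 → M/I on L0; bus BusRdX Flush; mem=5
  op12 P0: load  L1 → S/S on L1; bus (none); mem=46
  op13 P0: store L0 := 64 → M/I on L0; bus (none); mem=5
  op14 P0: load  L0 → M/I on L0; bus (none); mem=5
  op15 P0: load  L1 → S/S on L1; bus (none); mem=46
  op16 P0: load  L0 → M/I on L0; bus (none); mem=5
  op17 P0: store L0 := 32 → M/I on L0; bus (none); mem=5
  op18 P1: store L0 := 69 → I/M on L0; bus BusRdX Flush; mem=32
  op19 P1: store L1 := 82 → I/M on L1; bus BusUpgr; mem=46
  op20 P1: store L1 := 28 → I/M on L1; bus (none); mem=46
  op21 P0: store L0 := 42 → M/I on L0; bus BusRdX Flush; mem=69
  op22 P1: store L1 := 97 → I/M on L1; bus (none); mem=46
  op23 P1: store L1 := 41 → I/M on L1; bus (none); mem=46
  op24 P1: store L0 := 77 → I/M on L0; bus BusRdX Flush; mem=42
  op25 P0: store L1 := 8 → M/I on L1; bus BusRdX Flush; mem=41
  op26 P0: store L1 := 67 → M/I on L1; bus (none); mem=41
  op27 P0: store L0 := 84 → M/I on L0; bus BusRdX Flush; mem=77
  op28 P0: load  L0 → M/I on L0; bus (none); mem=77
  op29 P0: store L0 := 59 → M/I on L0; bus (none); mem=77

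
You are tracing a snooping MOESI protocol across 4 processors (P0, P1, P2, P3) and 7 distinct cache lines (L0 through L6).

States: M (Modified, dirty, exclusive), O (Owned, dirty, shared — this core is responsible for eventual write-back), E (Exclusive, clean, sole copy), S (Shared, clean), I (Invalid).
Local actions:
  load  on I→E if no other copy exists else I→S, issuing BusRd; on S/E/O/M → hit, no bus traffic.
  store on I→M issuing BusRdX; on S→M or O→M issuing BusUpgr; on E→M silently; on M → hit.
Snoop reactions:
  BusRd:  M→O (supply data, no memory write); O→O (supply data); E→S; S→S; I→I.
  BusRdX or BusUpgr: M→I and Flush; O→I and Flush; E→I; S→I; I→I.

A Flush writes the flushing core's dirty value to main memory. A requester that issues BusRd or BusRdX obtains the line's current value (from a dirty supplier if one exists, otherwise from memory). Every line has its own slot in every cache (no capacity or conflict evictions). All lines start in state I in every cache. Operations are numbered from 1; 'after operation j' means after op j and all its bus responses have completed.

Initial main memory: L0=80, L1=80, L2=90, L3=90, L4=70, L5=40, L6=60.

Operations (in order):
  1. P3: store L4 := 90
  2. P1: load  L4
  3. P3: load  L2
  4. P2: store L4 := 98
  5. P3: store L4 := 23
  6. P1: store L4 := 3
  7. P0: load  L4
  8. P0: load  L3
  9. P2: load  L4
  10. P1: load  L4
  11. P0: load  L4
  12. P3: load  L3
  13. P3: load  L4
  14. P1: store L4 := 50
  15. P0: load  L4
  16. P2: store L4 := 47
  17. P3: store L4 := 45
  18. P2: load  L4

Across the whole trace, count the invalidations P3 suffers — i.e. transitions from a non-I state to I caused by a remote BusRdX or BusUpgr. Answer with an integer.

[1] P3: store L4 := 90 | P0:I, P1:I, P2:I, P3:M(90) | bus: BusRdX
[2] P1: load  L4 | P0:I, P1:S(90), P2:I, P3:O(90) | bus: BusRd
[3] P3: load  L2 | P0:I, P1:I, P2:I, P3:E(90) | bus: BusRd
[4] P2: store L4 := 98 | P0:I, P1:I, P2:M(98), P3:I | bus: BusRdX,Flush
[5] P3: store L4 := 23 | P0:I, P1:I, P2:I, P3:M(23) | bus: BusRdX,Flush
[6] P1: store L4 := 3 | P0:I, P1:M(3), P2:I, P3:I | bus: BusRdX,Flush
[7] P0: load  L4 | P0:S(3), P1:O(3), P2:I, P3:I | bus: BusRd
[8] P0: load  L3 | P0:E(90), P1:I, P2:I, P3:I | bus: BusRd
[9] P2: load  L4 | P0:S(3), P1:O(3), P2:S(3), P3:I | bus: BusRd
[10] P1: load  L4 | P0:S(3), P1:O(3), P2:S(3), P3:I | bus: none
[11] P0: load  L4 | P0:S(3), P1:O(3), P2:S(3), P3:I | bus: none
[12] P3: load  L3 | P0:S(90), P1:I, P2:I, P3:S(90) | bus: BusRd
[13] P3: load  L4 | P0:S(3), P1:O(3), P2:S(3), P3:S(3) | bus: BusRd
[14] P1: store L4 := 50 | P0:I, P1:M(50), P2:I, P3:I | bus: BusUpgr
[15] P0: load  L4 | P0:S(50), P1:O(50), P2:I, P3:I | bus: BusRd
[16] P2: store L4 := 47 | P0:I, P1:I, P2:M(47), P3:I | bus: BusRdX,Flush
[17] P3: store L4 := 45 | P0:I, P1:I, P2:I, P3:M(45) | bus: BusRdX,Flush
[18] P2: load  L4 | P0:I, P1:I, P2:S(45), P3:O(45) | bus: BusRd

invalidations = 3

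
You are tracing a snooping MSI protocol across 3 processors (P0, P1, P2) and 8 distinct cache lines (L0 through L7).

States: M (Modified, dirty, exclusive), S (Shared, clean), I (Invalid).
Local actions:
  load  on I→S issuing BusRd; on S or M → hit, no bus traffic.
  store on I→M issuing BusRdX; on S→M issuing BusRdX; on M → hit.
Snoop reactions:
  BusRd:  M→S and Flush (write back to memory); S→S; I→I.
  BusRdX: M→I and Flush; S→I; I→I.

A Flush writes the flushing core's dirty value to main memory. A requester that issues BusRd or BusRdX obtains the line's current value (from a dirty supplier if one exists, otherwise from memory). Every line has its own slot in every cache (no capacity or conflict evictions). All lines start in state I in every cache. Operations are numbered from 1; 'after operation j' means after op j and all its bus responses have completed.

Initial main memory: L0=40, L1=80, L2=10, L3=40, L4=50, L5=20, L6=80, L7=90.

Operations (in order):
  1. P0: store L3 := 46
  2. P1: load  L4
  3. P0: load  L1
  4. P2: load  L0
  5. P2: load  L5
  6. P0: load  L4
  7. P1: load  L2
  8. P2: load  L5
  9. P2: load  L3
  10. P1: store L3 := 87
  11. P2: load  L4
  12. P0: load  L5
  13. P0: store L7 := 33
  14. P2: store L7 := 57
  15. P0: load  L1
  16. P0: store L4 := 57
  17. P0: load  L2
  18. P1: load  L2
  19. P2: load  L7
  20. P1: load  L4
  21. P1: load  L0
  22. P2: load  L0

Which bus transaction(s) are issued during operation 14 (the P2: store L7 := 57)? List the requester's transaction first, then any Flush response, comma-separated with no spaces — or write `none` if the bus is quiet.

bus = BusRdX,Flush

[1] P0: store L3 := 46 | P0:M(46), P1:I, P2:I | bus: BusRdX
[2] P1: load  L4 | P0:I, P1:S(50), P2:I | bus: BusRd
[3] P0: load  L1 | P0:S(80), P1:I, P2:I | bus: BusRd
[4] P2: load  L0 | P0:I, P1:I, P2:S(40) | bus: BusRd
[5] P2: load  L5 | P0:I, P1:I, P2:S(20) | bus: BusRd
[6] P0: load  L4 | P0:S(50), P1:S(50), P2:I | bus: BusRd
[7] P1: load  L2 | P0:I, P1:S(10), P2:I | bus: BusRd
[8] P2: load  L5 | P0:I, P1:I, P2:S(20) | bus: none
[9] P2: load  L3 | P0:S(46), P1:I, P2:S(46) | bus: BusRd,Flush
[10] P1: store L3 := 87 | P0:I, P1:M(87), P2:I | bus: BusRdX
[11] P2: load  L4 | P0:S(50), P1:S(50), P2:S(50) | bus: BusRd
[12] P0: load  L5 | P0:S(20), P1:I, P2:S(20) | bus: BusRd
[13] P0: store L7 := 33 | P0:M(33), P1:I, P2:I | bus: BusRdX
[14] P2: store L7 := 57 | P0:I, P1:I, P2:M(57) | bus: BusRdX,Flush
[15] P0: load  L1 | P0:S(80), P1:I, P2:I | bus: none
[16] P0: store L4 := 57 | P0:M(57), P1:I, P2:I | bus: BusRdX
[17] P0: load  L2 | P0:S(10), P1:S(10), P2:I | bus: BusRd
[18] P1: load  L2 | P0:S(10), P1:S(10), P2:I | bus: none
[19] P2: load  L7 | P0:I, P1:I, P2:M(57) | bus: none
[20] P1: load  L4 | P0:S(57), P1:S(57), P2:I | bus: BusRd,Flush
[21] P1: load  L0 | P0:I, P1:S(40), P2:S(40) | bus: BusRd
[22] P2: load  L0 | P0:I, P1:S(40), P2:S(40) | bus: none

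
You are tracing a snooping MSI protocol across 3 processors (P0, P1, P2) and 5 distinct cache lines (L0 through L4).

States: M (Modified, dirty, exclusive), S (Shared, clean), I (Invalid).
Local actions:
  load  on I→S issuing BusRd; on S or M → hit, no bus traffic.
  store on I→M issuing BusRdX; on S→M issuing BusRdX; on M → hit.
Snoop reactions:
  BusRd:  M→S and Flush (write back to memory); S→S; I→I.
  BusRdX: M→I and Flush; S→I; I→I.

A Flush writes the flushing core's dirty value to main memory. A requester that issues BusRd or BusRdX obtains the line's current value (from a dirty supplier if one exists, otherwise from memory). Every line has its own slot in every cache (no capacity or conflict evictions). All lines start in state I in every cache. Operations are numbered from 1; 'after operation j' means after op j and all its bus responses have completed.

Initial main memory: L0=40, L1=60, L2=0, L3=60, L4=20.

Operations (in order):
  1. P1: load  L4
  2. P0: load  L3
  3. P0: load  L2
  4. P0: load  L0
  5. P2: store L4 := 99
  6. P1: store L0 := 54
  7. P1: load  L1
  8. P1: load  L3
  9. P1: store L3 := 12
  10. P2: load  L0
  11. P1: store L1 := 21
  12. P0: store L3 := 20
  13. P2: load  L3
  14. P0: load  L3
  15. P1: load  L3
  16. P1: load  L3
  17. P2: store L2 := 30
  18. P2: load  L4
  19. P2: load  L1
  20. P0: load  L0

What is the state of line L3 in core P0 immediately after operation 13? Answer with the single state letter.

state = S

step 1: P1: load  L4  ⟶  ISI  (L4)  txn=BusRd  M[L4]=20
step 2: P0: load  L3  ⟶  SII  (L3)  txn=BusRd  M[L3]=60
step 3: P0: load  L2  ⟶  SII  (L2)  txn=BusRd  M[L2]=0
step 4: P0: load  L0  ⟶  SII  (L0)  txn=BusRd  M[L0]=40
step 5: P2: store L4 := 99  ⟶  IIM  (L4)  txn=BusRdX  M[L4]=20
step 6: P1: store L0 := 54  ⟶  IMI  (L0)  txn=BusRdX  M[L0]=40
step 7: P1: load  L1  ⟶  ISI  (L1)  txn=BusRd  M[L1]=60
step 8: P1: load  L3  ⟶  SSI  (L3)  txn=BusRd  M[L3]=60
step 9: P1: store L3 := 12  ⟶  IMI  (L3)  txn=BusRdX  M[L3]=60
step 10: P2: load  L0  ⟶  ISS  (L0)  txn=BusRd+Flush  M[L0]=54
step 11: P1: store L1 := 21  ⟶  IMI  (L1)  txn=BusRdX  M[L1]=60
step 12: P0: store L3 := 20  ⟶  MII  (L3)  txn=BusRdX+Flush  M[L3]=12
step 13: P2: load  L3  ⟶  SIS  (L3)  txn=BusRd+Flush  M[L3]=20
step 14: P0: load  L3  ⟶  SIS  (L3)  txn=∅  M[L3]=20
step 15: P1: load  L3  ⟶  SSS  (L3)  txn=BusRd  M[L3]=20
step 16: P1: load  L3  ⟶  SSS  (L3)  txn=∅  M[L3]=20
step 17: P2: store L2 := 30  ⟶  IIM  (L2)  txn=BusRdX  M[L2]=0
step 18: P2: load  L4  ⟶  IIM  (L4)  txn=∅  M[L4]=20
step 19: P2: load  L1  ⟶  ISS  (L1)  txn=BusRd+Flush  M[L1]=21
step 20: P0: load  L0  ⟶  SSS  (L0)  txn=BusRd  M[L0]=54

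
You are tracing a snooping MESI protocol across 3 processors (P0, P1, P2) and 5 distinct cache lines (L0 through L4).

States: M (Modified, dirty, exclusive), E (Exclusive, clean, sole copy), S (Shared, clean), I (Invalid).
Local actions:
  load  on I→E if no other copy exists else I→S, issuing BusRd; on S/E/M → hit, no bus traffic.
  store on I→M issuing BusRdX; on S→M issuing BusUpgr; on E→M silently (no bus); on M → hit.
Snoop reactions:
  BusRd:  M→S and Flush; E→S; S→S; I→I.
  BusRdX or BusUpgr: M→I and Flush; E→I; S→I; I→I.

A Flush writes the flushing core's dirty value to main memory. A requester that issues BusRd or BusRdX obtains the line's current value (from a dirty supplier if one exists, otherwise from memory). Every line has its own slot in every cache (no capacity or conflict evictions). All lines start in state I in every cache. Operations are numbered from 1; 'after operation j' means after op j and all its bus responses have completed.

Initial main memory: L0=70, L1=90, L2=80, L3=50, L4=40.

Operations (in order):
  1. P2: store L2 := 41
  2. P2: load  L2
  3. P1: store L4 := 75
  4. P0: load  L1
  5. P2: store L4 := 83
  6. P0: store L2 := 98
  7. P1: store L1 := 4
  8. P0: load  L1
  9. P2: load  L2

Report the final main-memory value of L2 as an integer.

memory[L2] = 98

[1] P2: store L2 := 41 | P0:I, P1:I, P2:M(41) | bus: BusRdX
[2] P2: load  L2 | P0:I, P1:I, P2:M(41) | bus: none
[3] P1: store L4 := 75 | P0:I, P1:M(75), P2:I | bus: BusRdX
[4] P0: load  L1 | P0:E(90), P1:I, P2:I | bus: BusRd
[5] P2: store L4 := 83 | P0:I, P1:I, P2:M(83) | bus: BusRdX,Flush
[6] P0: store L2 := 98 | P0:M(98), P1:I, P2:I | bus: BusRdX,Flush
[7] P1: store L1 := 4 | P0:I, P1:M(4), P2:I | bus: BusRdX
[8] P0: load  L1 | P0:S(4), P1:S(4), P2:I | bus: BusRd,Flush
[9] P2: load  L2 | P0:S(98), P1:I, P2:S(98) | bus: BusRd,Flush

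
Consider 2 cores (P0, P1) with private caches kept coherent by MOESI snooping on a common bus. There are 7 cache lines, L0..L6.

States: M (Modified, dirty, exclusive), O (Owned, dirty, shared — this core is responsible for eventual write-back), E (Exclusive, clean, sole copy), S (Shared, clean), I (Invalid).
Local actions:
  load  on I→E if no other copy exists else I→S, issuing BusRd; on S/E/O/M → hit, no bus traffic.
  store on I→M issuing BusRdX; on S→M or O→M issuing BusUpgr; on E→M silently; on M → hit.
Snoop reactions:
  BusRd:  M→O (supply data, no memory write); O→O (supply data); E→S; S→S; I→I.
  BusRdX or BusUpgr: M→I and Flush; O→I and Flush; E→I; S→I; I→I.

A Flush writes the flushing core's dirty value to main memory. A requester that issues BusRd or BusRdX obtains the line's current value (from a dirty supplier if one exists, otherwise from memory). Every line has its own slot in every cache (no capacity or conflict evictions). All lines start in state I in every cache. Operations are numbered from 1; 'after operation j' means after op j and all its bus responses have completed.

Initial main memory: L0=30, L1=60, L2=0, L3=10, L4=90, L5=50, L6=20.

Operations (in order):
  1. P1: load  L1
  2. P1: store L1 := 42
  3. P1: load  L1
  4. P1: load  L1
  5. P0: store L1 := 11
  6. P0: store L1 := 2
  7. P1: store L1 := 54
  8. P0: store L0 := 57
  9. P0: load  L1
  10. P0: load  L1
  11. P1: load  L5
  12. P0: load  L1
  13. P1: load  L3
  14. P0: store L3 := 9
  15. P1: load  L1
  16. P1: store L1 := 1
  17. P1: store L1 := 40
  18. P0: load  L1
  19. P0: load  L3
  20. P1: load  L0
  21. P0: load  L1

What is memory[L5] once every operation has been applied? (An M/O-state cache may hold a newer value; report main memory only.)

  op1 P1: load  L1 → I/E on L1; bus BusRd; mem=60
  op2 P1: store L1 := 42 → I/M on L1; bus (none); mem=60
  op3 P1: load  L1 → I/M on L1; bus (none); mem=60
  op4 P1: load  L1 → I/M on L1; bus (none); mem=60
  op5 P0: store L1 := 11 → M/I on L1; bus BusRdX Flush; mem=42
  op6 P0: store L1 := 2 → M/I on L1; bus (none); mem=42
  op7 P1: store L1 := 54 → I/M on L1; bus BusRdX Flush; mem=2
  op8 P0: store L0 := 57 → M/I on L0; bus BusRdX; mem=30
  op9 P0: load  L1 → S/O on L1; bus BusRd; mem=2
  op10 P0: load  L1 → S/O on L1; bus (none); mem=2
  op11 P1: load  L5 → I/E on L5; bus BusRd; mem=50
  op12 P0: load  L1 → S/O on L1; bus (none); mem=2
  op13 P1: load  L3 → I/E on L3; bus BusRd; mem=10
  op14 P0: store L3 := 9 → M/I on L3; bus BusRdX; mem=10
  op15 P1: load  L1 → S/O on L1; bus (none); mem=2
  op16 P1: store L1 := 1 → I/M on L1; bus BusUpgr; mem=2
  op17 P1: store L1 := 40 → I/M on L1; bus (none); mem=2
  op18 P0: load  L1 → S/O on L1; bus BusRd; mem=2
  op19 P0: load  L3 → M/I on L3; bus (none); mem=10
  op20 P1: load  L0 → O/S on L0; bus BusRd; mem=30
  op21 P0: load  L1 → S/O on L1; bus (none); mem=2

memory[L5] = 50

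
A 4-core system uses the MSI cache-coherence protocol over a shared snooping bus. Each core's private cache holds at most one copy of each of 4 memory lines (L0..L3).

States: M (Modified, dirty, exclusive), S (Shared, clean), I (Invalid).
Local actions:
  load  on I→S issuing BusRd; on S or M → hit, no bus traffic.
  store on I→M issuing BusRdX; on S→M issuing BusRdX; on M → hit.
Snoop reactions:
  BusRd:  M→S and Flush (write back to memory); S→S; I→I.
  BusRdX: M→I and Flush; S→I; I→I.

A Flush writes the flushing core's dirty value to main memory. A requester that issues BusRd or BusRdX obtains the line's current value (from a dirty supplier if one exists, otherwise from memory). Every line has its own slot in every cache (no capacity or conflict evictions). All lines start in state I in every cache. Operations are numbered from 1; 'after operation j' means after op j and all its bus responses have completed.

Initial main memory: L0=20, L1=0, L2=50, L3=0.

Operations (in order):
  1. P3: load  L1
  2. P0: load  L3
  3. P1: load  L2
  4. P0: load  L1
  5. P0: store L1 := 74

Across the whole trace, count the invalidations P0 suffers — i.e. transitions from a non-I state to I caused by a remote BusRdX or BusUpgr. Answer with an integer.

[1] P3: load  L1 | P0:I, P1:I, P2:I, P3:S(0) | bus: BusRd
[2] P0: load  L3 | P0:S(0), P1:I, P2:I, P3:I | bus: BusRd
[3] P1: load  L2 | P0:I, P1:S(50), P2:I, P3:I | bus: BusRd
[4] P0: load  L1 | P0:S(0), P1:I, P2:I, P3:S(0) | bus: BusRd
[5] P0: store L1 := 74 | P0:M(74), P1:I, P2:I, P3:I | bus: BusRdX

invalidations = 0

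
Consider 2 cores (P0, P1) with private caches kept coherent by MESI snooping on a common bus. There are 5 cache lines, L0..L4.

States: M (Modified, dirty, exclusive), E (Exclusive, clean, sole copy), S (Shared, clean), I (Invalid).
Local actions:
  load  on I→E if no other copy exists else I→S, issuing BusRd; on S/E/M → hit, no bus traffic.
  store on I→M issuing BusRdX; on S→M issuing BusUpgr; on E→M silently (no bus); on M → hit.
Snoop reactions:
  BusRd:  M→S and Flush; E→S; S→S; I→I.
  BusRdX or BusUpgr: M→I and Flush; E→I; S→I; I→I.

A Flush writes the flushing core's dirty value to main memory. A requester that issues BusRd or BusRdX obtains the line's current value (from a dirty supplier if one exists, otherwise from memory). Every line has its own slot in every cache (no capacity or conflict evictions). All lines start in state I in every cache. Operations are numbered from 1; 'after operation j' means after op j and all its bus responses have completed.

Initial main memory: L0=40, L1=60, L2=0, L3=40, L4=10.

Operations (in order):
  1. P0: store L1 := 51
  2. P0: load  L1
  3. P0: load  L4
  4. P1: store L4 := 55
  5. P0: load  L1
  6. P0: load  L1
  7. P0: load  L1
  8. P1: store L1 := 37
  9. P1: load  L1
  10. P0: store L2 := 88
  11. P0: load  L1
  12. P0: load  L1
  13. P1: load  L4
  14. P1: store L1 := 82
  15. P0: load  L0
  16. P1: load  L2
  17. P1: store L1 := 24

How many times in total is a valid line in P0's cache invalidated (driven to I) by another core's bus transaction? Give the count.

1. P0: store L1 := 51  bus=[BusRdX]  L1: P0=M P1=I  mem[L1]=60
2. P0: load  L1  bus=[-]  L1: P0=M P1=I  mem[L1]=60
3. P0: load  L4  bus=[BusRd]  L4: P0=E P1=I  mem[L4]=10
4. P1: store L4 := 55  bus=[BusRdX]  L4: P0=I P1=M  mem[L4]=10
5. P0: load  L1  bus=[-]  L1: P0=M P1=I  mem[L1]=60
6. P0: load  L1  bus=[-]  L1: P0=M P1=I  mem[L1]=60
7. P0: load  L1  bus=[-]  L1: P0=M P1=I  mem[L1]=60
8. P1: store L1 := 37  bus=[BusRdX,Flush]  L1: P0=I P1=M  mem[L1]=51
9. P1: load  L1  bus=[-]  L1: P0=I P1=M  mem[L1]=51
10. P0: store L2 := 88  bus=[BusRdX]  L2: P0=M P1=I  mem[L2]=0
11. P0: load  L1  bus=[BusRd,Flush]  L1: P0=S P1=S  mem[L1]=37
12. P0: load  L1  bus=[-]  L1: P0=S P1=S  mem[L1]=37
13. P1: load  L4  bus=[-]  L4: P0=I P1=M  mem[L4]=10
14. P1: store L1 := 82  bus=[BusUpgr]  L1: P0=I P1=M  mem[L1]=37
15. P0: load  L0  bus=[BusRd]  L0: P0=E P1=I  mem[L0]=40
16. P1: load  L2  bus=[BusRd,Flush]  L2: P0=S P1=S  mem[L2]=88
17. P1: store L1 := 24  bus=[-]  L1: P0=I P1=M  mem[L1]=37

invalidations = 3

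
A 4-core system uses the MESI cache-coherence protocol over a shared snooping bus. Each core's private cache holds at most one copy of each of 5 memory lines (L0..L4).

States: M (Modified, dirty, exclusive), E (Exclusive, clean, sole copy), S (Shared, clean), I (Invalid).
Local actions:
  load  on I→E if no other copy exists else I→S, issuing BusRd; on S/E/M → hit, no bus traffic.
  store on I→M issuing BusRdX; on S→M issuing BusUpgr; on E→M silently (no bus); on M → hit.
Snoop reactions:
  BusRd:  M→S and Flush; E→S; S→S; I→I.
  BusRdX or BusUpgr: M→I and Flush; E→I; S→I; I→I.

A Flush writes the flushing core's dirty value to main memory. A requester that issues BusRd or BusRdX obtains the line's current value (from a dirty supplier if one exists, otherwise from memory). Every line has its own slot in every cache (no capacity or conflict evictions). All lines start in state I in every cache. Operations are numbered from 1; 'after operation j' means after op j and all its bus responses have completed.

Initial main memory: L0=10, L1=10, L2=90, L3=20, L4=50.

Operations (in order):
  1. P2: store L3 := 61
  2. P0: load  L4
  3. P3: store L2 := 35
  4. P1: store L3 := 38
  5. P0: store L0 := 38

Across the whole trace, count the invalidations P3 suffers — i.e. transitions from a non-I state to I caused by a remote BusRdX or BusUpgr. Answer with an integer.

invalidations = 0

1. P2: store L3 := 61  bus=[BusRdX]  L3: P0=I P1=I P2=M P3=I  mem[L3]=20
2. P0: load  L4  bus=[BusRd]  L4: P0=E P1=I P2=I P3=I  mem[L4]=50
3. P3: store L2 := 35  bus=[BusRdX]  L2: P0=I P1=I P2=I P3=M  mem[L2]=90
4. P1: store L3 := 38  bus=[BusRdX,Flush]  L3: P0=I P1=M P2=I P3=I  mem[L3]=61
5. P0: store L0 := 38  bus=[BusRdX]  L0: P0=M P1=I P2=I P3=I  mem[L0]=10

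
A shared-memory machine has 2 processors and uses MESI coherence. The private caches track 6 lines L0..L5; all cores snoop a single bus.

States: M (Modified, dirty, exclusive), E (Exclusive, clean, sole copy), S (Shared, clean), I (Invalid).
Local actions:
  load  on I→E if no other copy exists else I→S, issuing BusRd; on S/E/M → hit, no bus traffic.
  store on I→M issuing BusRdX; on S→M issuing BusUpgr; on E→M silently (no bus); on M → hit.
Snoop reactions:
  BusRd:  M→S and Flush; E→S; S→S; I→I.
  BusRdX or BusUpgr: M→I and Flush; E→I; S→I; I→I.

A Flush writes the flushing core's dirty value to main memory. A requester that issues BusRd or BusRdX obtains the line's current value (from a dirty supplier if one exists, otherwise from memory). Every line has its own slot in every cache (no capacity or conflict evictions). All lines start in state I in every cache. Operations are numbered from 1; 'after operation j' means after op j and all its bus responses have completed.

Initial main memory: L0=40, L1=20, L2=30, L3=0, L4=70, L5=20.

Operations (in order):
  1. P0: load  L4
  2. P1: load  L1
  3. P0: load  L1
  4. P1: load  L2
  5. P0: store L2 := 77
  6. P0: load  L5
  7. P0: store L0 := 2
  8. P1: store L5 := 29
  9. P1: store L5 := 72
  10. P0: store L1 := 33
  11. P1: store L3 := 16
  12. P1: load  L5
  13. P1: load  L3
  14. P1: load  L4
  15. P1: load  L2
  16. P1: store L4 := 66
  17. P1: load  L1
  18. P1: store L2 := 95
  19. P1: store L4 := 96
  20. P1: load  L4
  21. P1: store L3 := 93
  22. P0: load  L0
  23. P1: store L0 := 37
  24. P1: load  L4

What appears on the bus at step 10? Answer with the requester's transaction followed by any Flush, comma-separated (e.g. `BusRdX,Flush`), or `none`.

  op1 P0: load  L4 → E/I on L4; bus BusRd; mem=70
  op2 P1: load  L1 → I/E on L1; bus BusRd; mem=20
  op3 P0: load  L1 → S/S on L1; bus BusRd; mem=20
  op4 P1: load  L2 → I/E on L2; bus BusRd; mem=30
  op5 P0: store L2 := 77 → M/I on L2; bus BusRdX; mem=30
  op6 P0: load  L5 → E/I on L5; bus BusRd; mem=20
  op7 P0: store L0 := 2 → M/I on L0; bus BusRdX; mem=40
  op8 P1: store L5 := 29 → I/M on L5; bus BusRdX; mem=20
  op9 P1: store L5 := 72 → I/M on L5; bus (none); mem=20
  op10 P0: store L1 := 33 → M/I on L1; bus BusUpgr; mem=20
  op11 P1: store L3 := 16 → I/M on L3; bus BusRdX; mem=0
  op12 P1: load  L5 → I/M on L5; bus (none); mem=20
  op13 P1: load  L3 → I/M on L3; bus (none); mem=0
  op14 P1: load  L4 → S/S on L4; bus BusRd; mem=70
  op15 P1: load  L2 → S/S on L2; bus BusRd Flush; mem=77
  op16 P1: store L4 := 66 → I/M on L4; bus BusUpgr; mem=70
  op17 P1: load  L1 → S/S on L1; bus BusRd Flush; mem=33
  op18 P1: store L2 := 95 → I/M on L2; bus BusUpgr; mem=77
  op19 P1: store L4 := 96 → I/M on L4; bus (none); mem=70
  op20 P1: load  L4 → I/M on L4; bus (none); mem=70
  op21 P1: store L3 := 93 → I/M on L3; bus (none); mem=0
  op22 P0: load  L0 → M/I on L0; bus (none); mem=40
  op23 P1: store L0 := 37 → I/M on L0; bus BusRdX Flush; mem=2
  op24 P1: load  L4 → I/M on L4; bus (none); mem=70

bus = BusUpgr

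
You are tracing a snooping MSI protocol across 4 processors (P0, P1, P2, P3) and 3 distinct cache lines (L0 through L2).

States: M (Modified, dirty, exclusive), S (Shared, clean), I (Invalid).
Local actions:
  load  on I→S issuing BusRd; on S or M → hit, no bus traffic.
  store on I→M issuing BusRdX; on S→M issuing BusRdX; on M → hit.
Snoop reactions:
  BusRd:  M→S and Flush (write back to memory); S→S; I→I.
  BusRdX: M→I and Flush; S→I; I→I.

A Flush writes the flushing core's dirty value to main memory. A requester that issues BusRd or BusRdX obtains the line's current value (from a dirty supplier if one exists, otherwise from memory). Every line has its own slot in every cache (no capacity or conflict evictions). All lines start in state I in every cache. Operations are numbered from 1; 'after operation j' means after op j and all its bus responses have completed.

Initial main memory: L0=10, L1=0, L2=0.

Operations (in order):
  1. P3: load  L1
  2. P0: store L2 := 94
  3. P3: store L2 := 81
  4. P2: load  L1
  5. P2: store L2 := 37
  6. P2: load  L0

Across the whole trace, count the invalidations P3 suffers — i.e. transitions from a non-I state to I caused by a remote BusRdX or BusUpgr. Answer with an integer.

invalidations = 1

  op1 P3: load  L1 → I/I/I/S on L1; bus BusRd; mem=0
  op2 P0: store L2 := 94 → M/I/I/I on L2; bus BusRdX; mem=0
  op3 P3: store L2 := 81 → I/I/I/M on L2; bus BusRdX Flush; mem=94
  op4 P2: load  L1 → I/I/S/S on L1; bus BusRd; mem=0
  op5 P2: store L2 := 37 → I/I/M/I on L2; bus BusRdX Flush; mem=81
  op6 P2: load  L0 → I/I/S/I on L0; bus BusRd; mem=10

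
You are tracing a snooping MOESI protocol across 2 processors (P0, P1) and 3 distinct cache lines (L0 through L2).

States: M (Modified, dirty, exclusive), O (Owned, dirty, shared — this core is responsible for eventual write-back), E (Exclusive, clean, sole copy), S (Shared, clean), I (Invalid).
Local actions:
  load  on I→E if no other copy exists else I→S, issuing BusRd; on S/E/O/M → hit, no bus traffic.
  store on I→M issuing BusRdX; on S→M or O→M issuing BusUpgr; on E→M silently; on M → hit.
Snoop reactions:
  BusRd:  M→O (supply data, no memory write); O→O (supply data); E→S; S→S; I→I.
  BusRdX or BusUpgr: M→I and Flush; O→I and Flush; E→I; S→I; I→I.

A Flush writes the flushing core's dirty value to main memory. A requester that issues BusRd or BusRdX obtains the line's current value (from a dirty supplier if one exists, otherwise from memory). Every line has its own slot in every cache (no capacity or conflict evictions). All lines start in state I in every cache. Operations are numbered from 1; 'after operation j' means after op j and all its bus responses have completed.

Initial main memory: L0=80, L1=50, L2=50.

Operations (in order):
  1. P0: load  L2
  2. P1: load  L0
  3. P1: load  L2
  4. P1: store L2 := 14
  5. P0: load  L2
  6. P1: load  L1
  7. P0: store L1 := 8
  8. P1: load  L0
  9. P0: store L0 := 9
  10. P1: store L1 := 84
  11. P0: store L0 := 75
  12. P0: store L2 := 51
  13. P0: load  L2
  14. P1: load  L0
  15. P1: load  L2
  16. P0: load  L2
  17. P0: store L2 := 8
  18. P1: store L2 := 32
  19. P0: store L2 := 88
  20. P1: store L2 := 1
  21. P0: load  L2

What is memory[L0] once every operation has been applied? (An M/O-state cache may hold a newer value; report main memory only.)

memory[L0] = 80

[1] P0: load  L2 | P0:E(50), P1:I | bus: BusRd
[2] P1: load  L0 | P0:I, P1:E(80) | bus: BusRd
[3] P1: load  L2 | P0:S(50), P1:S(50) | bus: BusRd
[4] P1: store L2 := 14 | P0:I, P1:M(14) | bus: BusUpgr
[5] P0: load  L2 | P0:S(14), P1:O(14) | bus: BusRd
[6] P1: load  L1 | P0:I, P1:E(50) | bus: BusRd
[7] P0: store L1 := 8 | P0:M(8), P1:I | bus: BusRdX
[8] P1: load  L0 | P0:I, P1:E(80) | bus: none
[9] P0: store L0 := 9 | P0:M(9), P1:I | bus: BusRdX
[10] P1: store L1 := 84 | P0:I, P1:M(84) | bus: BusRdX,Flush
[11] P0: store L0 := 75 | P0:M(75), P1:I | bus: none
[12] P0: store L2 := 51 | P0:M(51), P1:I | bus: BusUpgr,Flush
[13] P0: load  L2 | P0:M(51), P1:I | bus: none
[14] P1: load  L0 | P0:O(75), P1:S(75) | bus: BusRd
[15] P1: load  L2 | P0:O(51), P1:S(51) | bus: BusRd
[16] P0: load  L2 | P0:O(51), P1:S(51) | bus: none
[17] P0: store L2 := 8 | P0:M(8), P1:I | bus: BusUpgr
[18] P1: store L2 := 32 | P0:I, P1:M(32) | bus: BusRdX,Flush
[19] P0: store L2 := 88 | P0:M(88), P1:I | bus: BusRdX,Flush
[20] P1: store L2 := 1 | P0:I, P1:M(1) | bus: BusRdX,Flush
[21] P0: load  L2 | P0:S(1), P1:O(1) | bus: BusRd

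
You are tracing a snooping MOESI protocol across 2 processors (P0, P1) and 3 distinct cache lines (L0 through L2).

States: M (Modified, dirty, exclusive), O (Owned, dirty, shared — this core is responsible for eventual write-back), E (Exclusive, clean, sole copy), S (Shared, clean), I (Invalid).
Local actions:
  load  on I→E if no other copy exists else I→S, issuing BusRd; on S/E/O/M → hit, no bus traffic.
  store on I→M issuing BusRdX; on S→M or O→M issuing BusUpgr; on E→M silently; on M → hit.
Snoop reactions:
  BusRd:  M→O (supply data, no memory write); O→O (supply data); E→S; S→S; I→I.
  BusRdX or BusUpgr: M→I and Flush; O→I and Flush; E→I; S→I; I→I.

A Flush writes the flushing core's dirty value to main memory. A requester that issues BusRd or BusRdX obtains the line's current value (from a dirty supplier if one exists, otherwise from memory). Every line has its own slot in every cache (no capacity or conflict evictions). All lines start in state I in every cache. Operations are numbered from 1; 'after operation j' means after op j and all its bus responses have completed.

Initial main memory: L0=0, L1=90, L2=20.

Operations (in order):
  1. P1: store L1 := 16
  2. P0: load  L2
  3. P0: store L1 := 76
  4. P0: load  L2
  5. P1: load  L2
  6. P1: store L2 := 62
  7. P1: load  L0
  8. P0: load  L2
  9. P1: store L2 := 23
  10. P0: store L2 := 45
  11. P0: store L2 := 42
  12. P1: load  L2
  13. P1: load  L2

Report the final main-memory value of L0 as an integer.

memory[L0] = 0

step 1: P1: store L1 := 16  ⟶  IM  (L1)  txn=BusRdX  M[L1]=90
step 2: P0: load  L2  ⟶  EI  (L2)  txn=BusRd  M[L2]=20
step 3: P0: store L1 := 76  ⟶  MI  (L1)  txn=BusRdX+Flush  M[L1]=16
step 4: P0: load  L2  ⟶  EI  (L2)  txn=∅  M[L2]=20
step 5: P1: load  L2  ⟶  SS  (L2)  txn=BusRd  M[L2]=20
step 6: P1: store L2 := 62  ⟶  IM  (L2)  txn=BusUpgr  M[L2]=20
step 7: P1: load  L0  ⟶  IE  (L0)  txn=BusRd  M[L0]=0
step 8: P0: load  L2  ⟶  SO  (L2)  txn=BusRd  M[L2]=20
step 9: P1: store L2 := 23  ⟶  IM  (L2)  txn=BusUpgr  M[L2]=20
step 10: P0: store L2 := 45  ⟶  MI  (L2)  txn=BusRdX+Flush  M[L2]=23
step 11: P0: store L2 := 42  ⟶  MI  (L2)  txn=∅  M[L2]=23
step 12: P1: load  L2  ⟶  OS  (L2)  txn=BusRd  M[L2]=23
step 13: P1: load  L2  ⟶  OS  (L2)  txn=∅  M[L2]=23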